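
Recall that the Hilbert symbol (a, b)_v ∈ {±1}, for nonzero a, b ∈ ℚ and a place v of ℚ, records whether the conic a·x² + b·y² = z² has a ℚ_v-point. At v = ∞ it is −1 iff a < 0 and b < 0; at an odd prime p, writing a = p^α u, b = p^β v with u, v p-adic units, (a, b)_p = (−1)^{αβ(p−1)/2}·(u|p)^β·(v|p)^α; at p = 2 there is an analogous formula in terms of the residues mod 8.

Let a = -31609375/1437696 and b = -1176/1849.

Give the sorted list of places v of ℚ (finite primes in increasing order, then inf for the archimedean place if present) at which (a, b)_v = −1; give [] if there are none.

(a, b) ≡ (-273, -6) mod (ℚ^×)²; places V = {2, 3, 5, 7, 13, 17, 43, ∞}.
(a,b)_5: α=6, u≡2; β=0, v≡1 (mod 5); (2|5)=-1, (1|5)=+1; sign (−1)^0·-1^0·+1^6 = +1.
(a,b)_43: α=0, u≡37; β=-2, v≡28 (mod 43); (37|43)=-1, (28|43)=-1; sign (−1)^0·-1^-2·-1^0 = +1.
(a,b)_7: α=1, u≡5; β=2, v≡4 (mod 7); (5|7)=-1, (4|7)=+1; sign (−1)^0·-1^2·+1^1 = +1.
(a,b)_2: α=-12, β=3; u≡7, v≡5 (mod 8); ε(u)ε(v)=1·0, αω(v)=-12·1, βω(u)=3·0; sum ≡ 0  ⇒  +1.
(a,b)_17: α=2, u≡9; β=0, v≡5 (mod 17); (9|17)=+1, (5|17)=-1; sign (−1)^0·+1^0·-1^2 = +1.
(a,b)_∞: sgn(-273)=−, sgn(-6)=−, so -1.
(a,b)_3: α=-3, u≡2; β=1, v≡1 (mod 3); (2|3)=-1, (1|3)=+1; sign (−1)^1·-1^1·+1^-3 = +1.
(a,b)_13: α=-1, u≡8; β=0, v≡11 (mod 13); (8|13)=-1, (11|13)=-1; sign (−1)^0·-1^0·-1^-1 = -1.
(-273, -6 / ℚ) ramifies at {13, ∞}: a division algebra.

[13, inf]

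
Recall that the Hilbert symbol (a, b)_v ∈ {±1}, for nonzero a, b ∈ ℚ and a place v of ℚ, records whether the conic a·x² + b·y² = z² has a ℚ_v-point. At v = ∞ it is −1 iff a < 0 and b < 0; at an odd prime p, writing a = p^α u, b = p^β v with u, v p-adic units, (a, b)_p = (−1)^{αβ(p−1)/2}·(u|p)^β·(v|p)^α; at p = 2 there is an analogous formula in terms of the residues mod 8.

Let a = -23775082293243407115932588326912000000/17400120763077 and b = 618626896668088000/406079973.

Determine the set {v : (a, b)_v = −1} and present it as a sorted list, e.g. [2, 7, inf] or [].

[2, 11, 17, 19]

(a, b) ≡ (-46189, 7735) mod (ℚ^×)²; places V = {2, 3, 5, 7, 11, 13, 17, 19, 23, 29, ∞}.
(a,b)_7: α=6, u≡4; β=3, v≡6 (mod 7); (4|7)=+1, (6|7)=-1; sign (−1)^0·+1^3·-1^6 = +1.
(a,b)_17: α=3, u≡7; β=1, v≡16 (mod 17); (7|17)=-1, (16|17)=+1; sign (−1)^0·-1^1·+1^3 = -1.
(a,b)_2: α=20, β=6; u≡3, v≡7 (mod 8); ε(u)ε(v)=1·1, αω(v)=20·0, βω(u)=6·1; sum ≡ 1  ⇒  -1.
(a,b)_∞: sgn(-46189)=−, sgn(7735)=+, so +1.
(a,b)_13: α=-1, u≡3; β=-1, v≡4 (mod 13); (3|13)=+1, (4|13)=+1; sign (−1)^0·+1^-1·+1^-1 = +1.
(a,b)_3: α=-14, u≡2; β=-10, v≡1 (mod 3); (2|3)=-1, (1|3)=+1; sign (−1)^0·-1^-10·+1^-14 = +1.
(a,b)_23: α=-4, u≡3; β=-2, v≡7 (mod 23); (3|23)=+1, (7|23)=-1; sign (−1)^0·+1^-2·-1^-4 = +1.
(a,b)_29: α=4, u≡27; β=2, v≡10 (mod 29); (27|29)=-1, (10|29)=-1; sign (−1)^0·-1^2·-1^4 = +1.
(a,b)_5: α=6, u≡1; β=3, v≡3 (mod 5); (1|5)=+1, (3|5)=-1; sign (−1)^0·+1^3·-1^6 = +1.
(a,b)_19: α=9, u≡16; β=4, v≡2 (mod 19); (16|19)=+1, (2|19)=-1; sign (−1)^0·+1^4·-1^9 = -1.
(a,b)_11: α=1, u≡1; β=2, v≡8 (mod 11); (1|11)=+1, (8|11)=-1; sign (−1)^0·+1^2·-1^1 = -1.
Ram(-46189, 7735) = {2, 11, 17, 19}; no ℚ_2-point on the conic.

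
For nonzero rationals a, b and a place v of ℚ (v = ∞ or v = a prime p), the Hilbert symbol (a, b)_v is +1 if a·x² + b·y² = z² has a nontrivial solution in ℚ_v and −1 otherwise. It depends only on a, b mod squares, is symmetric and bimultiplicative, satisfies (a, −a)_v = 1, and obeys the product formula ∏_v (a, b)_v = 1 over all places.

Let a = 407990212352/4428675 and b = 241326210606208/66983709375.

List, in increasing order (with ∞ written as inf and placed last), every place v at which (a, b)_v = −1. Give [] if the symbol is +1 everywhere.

[2, 3, 7, 31]

(a, b) ≡ (1581, 110670) mod (ℚ^×)²; places V = {2, 3, 5, 7, 11, 13, 17, 31, 37, 47, ∞}.
(a,b)_47: α=2, u≡22; β=2, v≡32 (mod 47); (22|47)=-1, (32|47)=+1; sign (−1)^0·-1^2·+1^2 = +1.
(a,b)_2: α=8, β=7; u≡5, v≡7 (mod 8); ε(u)ε(v)=0·1, αω(v)=8·0, βω(u)=7·1; sum ≡ 1  ⇒  -1.
(a,b)_17: α=1, u≡2; β=1, v≡15 (mod 17); (2|17)=+1, (15|17)=+1; sign (−1)^0·+1^1·+1^1 = +1.
(a,b)_3: α=-11, u≡2; β=-11, v≡2 (mod 3); (2|3)=-1, (2|3)=-1; sign (−1)^1·-1^-11·-1^-11 = -1.
(a,b)_5: α=-2, u≡1; β=-5, v≡4 (mod 5); (1|5)=+1, (4|5)=+1; sign (−1)^0·+1^-5·+1^-2 = +1.
(a,b)_∞: sgn(1581)=+, sgn(110670)=+, so +1.
(a,b)_13: α=0, u≡2; β=2, v≡12 (mod 13); (2|13)=-1, (12|13)=+1; sign (−1)^0·-1^2·+1^0 = +1.
(a,b)_11: α=0, u≡7; β=-2, v≡8 (mod 11); (7|11)=-1, (8|11)=-1; sign (−1)^0·-1^-2·-1^0 = +1.
(a,b)_37: α=2, u≡12; β=2, v≡10 (mod 37); (12|37)=+1, (10|37)=+1; sign (−1)^0·+1^2·+1^2 = +1.
(a,b)_7: α=0, u≡5; β=1, v≡4 (mod 7); (5|7)=-1, (4|7)=+1; sign (−1)^0·-1^1·+1^0 = -1.
(a,b)_31: α=1, u≡1; β=1, v≡25 (mod 31); (1|31)=+1, (25|31)=+1; sign (−1)^1·+1^1·+1^1 = -1.
|Ram(1581, 110670)| = 4, even; anisotropic at {2, 3, 7, 31}.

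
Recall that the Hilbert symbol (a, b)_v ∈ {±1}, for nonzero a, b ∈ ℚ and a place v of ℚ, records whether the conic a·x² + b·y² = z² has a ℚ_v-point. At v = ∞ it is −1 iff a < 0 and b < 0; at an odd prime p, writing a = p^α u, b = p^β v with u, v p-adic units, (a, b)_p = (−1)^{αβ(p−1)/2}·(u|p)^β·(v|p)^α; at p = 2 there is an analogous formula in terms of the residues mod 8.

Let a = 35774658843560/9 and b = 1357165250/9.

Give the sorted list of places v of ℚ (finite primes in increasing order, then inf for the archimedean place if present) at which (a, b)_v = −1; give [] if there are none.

[2, 7, 19, 29]

Mod squares: a ≡ 10318490, b ≡ 22610. Check v ∈ {∞, 2, 3, 5, 7, 13, 17, 19, 23, 29}.
v=5: a=5^1·(≡3), b=5^3·(≡3) mod 5; (3|5)=-1, (3|5)=-1; (−1)^{1·3·2}·(-1)^3·(-1)^1 = +1.
v=29: a=29^1·(≡7), b=29^0·(≡12) mod 29; (7|29)=+1, (12|29)=-1; (−1)^{1·0·14}·(+1)^0·(-1)^1 = -1.
v=∞: 10318490 > 0 and 22610 > 0  ⇒  (a,b)_∞ = +1.
v=17: a=17^1·(≡1), b=17^1·(≡1) mod 17; (1|17)=+1, (1|17)=+1; (−1)^{1·1·8}·(+1)^1·(+1)^1 = +1.
v=19: a=19^2·(≡8), b=19^1·(≡18) mod 19; (8|19)=-1, (18|19)=-1; (−1)^{2·1·9}·(-1)^1·(-1)^2 = -1.
v=7: a=7^5·(≡3), b=7^5·(≡6) mod 7; (3|7)=-1, (6|7)=-1; (−1)^{5·5·3}·(-1)^5·(-1)^5 = -1.
v=13: a=13^1·(≡2), b=13^0·(≡10) mod 13; (2|13)=-1, (10|13)=+1; (−1)^{1·0·6}·(-1)^0·(+1)^1 = +1.
v=3: a=3^-2·(≡2), b=3^-2·(≡2) mod 3; (2|3)=-1, (2|3)=-1; (−1)^{-2·-2·1}·(-1)^-2·(-1)^-2 = +1.
v=2: v_2(a)=3, v_2(b)=1; units ≡ 5, 1 (mod 8); ε·ε+αω+βω = 0·0+3·0+1·1 ≡ 1  ⇒  (a,b)_2 = -1.
v=23: a=23^1·(≡17), b=23^0·(≡2) mod 23; (17|23)=-1, (2|23)=+1; (−1)^{1·0·11}·(-1)^0·(+1)^1 = +1.
Ram(10318490, 22610) = {2, 7, 19, 29}; no ℚ_2-point on the conic.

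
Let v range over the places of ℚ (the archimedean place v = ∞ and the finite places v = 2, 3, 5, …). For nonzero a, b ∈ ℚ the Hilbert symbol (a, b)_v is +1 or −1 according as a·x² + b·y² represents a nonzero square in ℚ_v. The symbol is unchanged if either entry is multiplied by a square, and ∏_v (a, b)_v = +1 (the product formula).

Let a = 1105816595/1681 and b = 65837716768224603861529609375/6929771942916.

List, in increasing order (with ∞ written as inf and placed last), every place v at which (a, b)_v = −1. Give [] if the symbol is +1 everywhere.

(a, b) ≡ (2795, 1758055) mod (ℚ^×)²; places V = {2, 3, 5, 7, 13, 17, 29, 37, 41, 43, ∞}.
(a,b)_43: α=1, u≡32; β=3, v≡40 (mod 43); (32|43)=-1, (40|43)=+1; sign (−1)^1·-1^3·+1^1 = +1.
(a,b)_17: α=2, u≡11; β=5, v≡16 (mod 17); (11|17)=-1, (16|17)=+1; sign (−1)^0·-1^5·+1^2 = -1.
(a,b)_∞: sgn(2795)=+, sgn(1758055)=+, so +1.
(a,b)_3: α=0, u≡2; β=-6, v≡1 (mod 3); (2|3)=-1, (1|3)=+1; sign (−1)^0·-1^-6·+1^0 = +1.
(a,b)_41: α=-2, u≡19; β=-4, v≡4 (mod 41); (19|41)=-1, (4|41)=+1; sign (−1)^0·-1^-4·+1^-2 = +1.
(a,b)_2: α=0, β=-2; u≡3, v≡7 (mod 8); ε(u)ε(v)=1·1, αω(v)=0·0, βω(u)=-2·1; sum ≡ 1  ⇒  -1.
(a,b)_7: α=0, u≡2; β=2, v≡3 (mod 7); (2|7)=+1, (3|7)=-1; sign (−1)^0·+1^2·-1^0 = +1.
(a,b)_5: α=1, u≡4; β=7, v≡4 (mod 5); (4|5)=+1, (4|5)=+1; sign (−1)^0·+1^7·+1^1 = +1.
(a,b)_13: α=1, u≡8; β=3, v≡4 (mod 13); (8|13)=-1, (4|13)=+1; sign (−1)^0·-1^3·+1^1 = -1.
(a,b)_29: α=0, u≡8; β=-2, v≡10 (mod 29); (8|29)=-1, (10|29)=-1; sign (−1)^0·-1^-2·-1^0 = +1.
(a,b)_37: α=2, u≡19; β=5, v≡21 (mod 37); (19|37)=-1, (21|37)=+1; sign (−1)^0·-1^5·+1^2 = -1.
(2795, 1758055 / ℚ) ramifies at {2, 13, 17, 37}: a division algebra.

[2, 13, 17, 37]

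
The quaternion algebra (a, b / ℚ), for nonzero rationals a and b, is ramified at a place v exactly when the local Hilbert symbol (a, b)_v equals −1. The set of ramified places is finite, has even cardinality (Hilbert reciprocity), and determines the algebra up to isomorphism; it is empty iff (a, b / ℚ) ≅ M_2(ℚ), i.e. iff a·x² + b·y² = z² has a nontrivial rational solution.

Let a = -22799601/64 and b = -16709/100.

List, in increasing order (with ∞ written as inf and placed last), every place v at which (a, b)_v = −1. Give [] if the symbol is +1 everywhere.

Mod squares: a ≡ -2533289, b ≡ -341. Check v ∈ {∞, 2, 3, 5, 7, 11, 17, 19, 23, 31}.
v=5: a=5^0·(≡1), b=5^-2·(≡4) mod 5; (1|5)=+1, (4|5)=+1; (−1)^{0·-2·2}·(+1)^-2·(+1)^0 = +1.
v=3: a=3^2·(≡1), b=3^0·(≡1) mod 3; (1|3)=+1, (1|3)=+1; (−1)^{2·0·1}·(+1)^0·(+1)^2 = +1.
v=7: a=7^0·(≡1), b=7^2·(≡1) mod 7; (1|7)=+1, (1|7)=+1; (−1)^{0·2·3}·(+1)^2·(+1)^0 = +1.
v=23: a=23^1·(≡2), b=23^0·(≡13) mod 23; (2|23)=+1, (13|23)=+1; (−1)^{1·0·11}·(+1)^0·(+1)^1 = +1.
v=17: a=17^1·(≡10), b=17^0·(≡16) mod 17; (10|17)=-1, (16|17)=+1; (−1)^{1·0·8}·(-1)^0·(+1)^1 = +1.
v=∞: -2533289 < 0 and -341 < 0  ⇒  (a,b)_∞ = -1.
v=19: a=19^1·(≡6), b=19^0·(≡6) mod 19; (6|19)=+1, (6|19)=+1; (−1)^{1·0·9}·(+1)^0·(+1)^1 = +1.
v=31: a=31^1·(≡2), b=31^1·(≡16) mod 31; (2|31)=+1, (16|31)=+1; (−1)^{1·1·15}·(+1)^1·(+1)^1 = -1.
v=11: a=11^1·(≡8), b=11^1·(≡10) mod 11; (8|11)=-1, (10|11)=-1; (−1)^{1·1·5}·(-1)^1·(-1)^1 = -1.
v=2: v_2(a)=-6, v_2(b)=-2; units ≡ 7, 3 (mod 8); ε·ε+αω+βω = 1·1+-6·1+-2·0 ≡ 1  ⇒  (a,b)_2 = -1.
(-2533289, -341 / ℚ) ramifies at {2, 11, 31, ∞}: a division algebra.

[2, 11, 31, inf]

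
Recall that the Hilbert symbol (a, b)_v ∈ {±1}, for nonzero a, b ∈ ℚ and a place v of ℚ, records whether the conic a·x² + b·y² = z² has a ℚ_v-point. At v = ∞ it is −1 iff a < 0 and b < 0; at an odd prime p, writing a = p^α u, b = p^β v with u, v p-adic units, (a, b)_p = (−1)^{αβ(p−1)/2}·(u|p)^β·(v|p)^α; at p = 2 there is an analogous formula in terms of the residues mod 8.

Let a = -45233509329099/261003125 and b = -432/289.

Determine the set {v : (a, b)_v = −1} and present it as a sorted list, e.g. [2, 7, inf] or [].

Mod squares: a ≡ -455, b ≡ -3. Check v ∈ {∞, 2, 3, 5, 7, 13, 17, 19, 31}.
v=31: a=31^2·(≡9), b=31^0·(≡25) mod 31; (9|31)=+1, (25|31)=+1; (−1)^{2·0·15}·(+1)^0·(+1)^2 = +1.
v=5: a=5^-5·(≡1), b=5^0·(≡2) mod 5; (1|5)=+1, (2|5)=-1; (−1)^{-5·0·2}·(+1)^0·(-1)^-5 = -1.
v=∞: -455 < 0 and -3 < 0  ⇒  (a,b)_∞ = -1.
v=7: a=7^3·(≡6), b=7^0·(≡1) mod 7; (6|7)=-1, (1|7)=+1; (−1)^{3·0·3}·(-1)^0·(+1)^3 = +1.
v=2: v_2(a)=0, v_2(b)=4; units ≡ 1, 5 (mod 8); ε·ε+αω+βω = 0·0+0·1+4·0 ≡ 0  ⇒  (a,b)_2 = +1.
v=17: a=17^-4·(≡9), b=17^-2·(≡10) mod 17; (9|17)=+1, (10|17)=-1; (−1)^{-4·-2·8}·(+1)^-2·(-1)^-4 = +1.
v=19: a=19^4·(≡11), b=19^0·(≡6) mod 19; (11|19)=+1, (6|19)=+1; (−1)^{4·0·9}·(+1)^0·(+1)^4 = +1.
v=13: a=13^1·(≡3), b=13^0·(≡12) mod 13; (3|13)=+1, (12|13)=+1; (−1)^{1·0·6}·(+1)^0·(+1)^1 = +1.
v=3: a=3^4·(≡1), b=3^3·(≡2) mod 3; (1|3)=+1, (2|3)=-1; (−1)^{4·3·1}·(+1)^3·(-1)^4 = +1.
|Ram(-455, -3)| = 2, even; anisotropic at {5, ∞}.

[5, inf]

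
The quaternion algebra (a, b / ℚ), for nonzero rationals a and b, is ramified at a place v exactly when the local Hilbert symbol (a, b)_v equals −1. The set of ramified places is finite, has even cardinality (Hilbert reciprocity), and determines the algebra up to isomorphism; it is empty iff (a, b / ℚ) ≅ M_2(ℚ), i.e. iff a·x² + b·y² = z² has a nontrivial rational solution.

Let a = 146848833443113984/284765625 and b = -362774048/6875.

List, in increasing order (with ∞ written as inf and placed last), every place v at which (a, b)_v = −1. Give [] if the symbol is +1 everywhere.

[2, 7, 11, 37]

Mod squares: a ≡ 259, b ≡ -22. Check v ∈ {∞, 2, 3, 5, 7, 11, 13, 17, 37}.
v=3: a=3^-6·(≡1), b=3^0·(≡2) mod 3; (1|3)=+1, (2|3)=-1; (−1)^{-6·0·1}·(+1)^0·(-1)^-6 = +1.
v=7: a=7^3·(≡1), b=7^2·(≡5) mod 7; (1|7)=+1, (5|7)=-1; (−1)^{3·2·3}·(+1)^2·(-1)^3 = -1.
v=∞: 259 > 0 and -22 < 0  ⇒  (a,b)_∞ = +1.
v=17: a=17^2·(≡9), b=17^0·(≡10) mod 17; (9|17)=+1, (10|17)=-1; (−1)^{2·0·8}·(+1)^0·(-1)^2 = +1.
v=11: a=11^0·(≡6), b=11^-1·(≡5) mod 11; (6|11)=-1, (5|11)=+1; (−1)^{0·-1·5}·(-1)^-1·(+1)^0 = -1.
v=37: a=37^3·(≡16), b=37^2·(≡5) mod 37; (16|37)=+1, (5|37)=-1; (−1)^{3·2·18}·(+1)^2·(-1)^3 = -1.
v=5: a=5^-8·(≡1), b=5^-4·(≡2) mod 5; (1|5)=+1, (2|5)=-1; (−1)^{-8·-4·2}·(+1)^-4·(-1)^-8 = +1.
v=2: v_2(a)=10, v_2(b)=5; units ≡ 3, 5 (mod 8); ε·ε+αω+βω = 1·0+10·1+5·1 ≡ 1  ⇒  (a,b)_2 = -1.
v=13: a=13^4·(≡9), b=13^2·(≡3) mod 13; (9|13)=+1, (3|13)=+1; (−1)^{4·2·6}·(+1)^2·(+1)^4 = +1.
|Ram(259, -22)| = 4, even; anisotropic at {2, 7, 11, 37}.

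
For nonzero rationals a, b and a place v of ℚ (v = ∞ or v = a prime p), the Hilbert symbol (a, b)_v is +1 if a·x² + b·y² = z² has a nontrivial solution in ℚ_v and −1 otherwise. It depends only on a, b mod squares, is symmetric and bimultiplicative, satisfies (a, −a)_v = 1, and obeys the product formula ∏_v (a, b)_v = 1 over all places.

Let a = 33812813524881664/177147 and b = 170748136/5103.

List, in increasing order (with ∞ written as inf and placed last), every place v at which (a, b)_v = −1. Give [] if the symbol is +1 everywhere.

(a, b) ≡ (3, 6118) mod (ℚ^×)²; places V = {2, 3, 7, 13, 17, 19, 23, ∞}.
(a,b)_2: α=8, β=3; u≡3, v≡3 (mod 8); ε(u)ε(v)=1·1, αω(v)=8·1, βω(u)=3·1; sum ≡ 0  ⇒  +1.
(a,b)_19: α=2, u≡8; β=1, v≡13 (mod 19); (8|19)=-1, (13|19)=-1; sign (−1)^0·-1^1·-1^2 = -1.
(a,b)_13: α=2, u≡1; β=2, v≡7 (mod 13); (1|13)=+1, (7|13)=-1; sign (−1)^0·+1^2·-1^2 = +1.
(a,b)_17: α=4, u≡12; β=2, v≡2 (mod 17); (12|17)=-1, (2|17)=+1; sign (−1)^0·-1^2·+1^4 = +1.
(a,b)_7: α=2, u≡5; β=-1, v≡6 (mod 7); (5|7)=-1, (6|7)=-1; sign (−1)^0·-1^-1·-1^2 = -1.
(a,b)_3: α=-11, u≡1; β=-6, v≡1 (mod 3); (1|3)=+1, (1|3)=+1; sign (−1)^0·+1^-6·+1^-11 = +1.
(a,b)_∞: sgn(3)=+, sgn(6118)=+, so +1.
(a,b)_23: α=2, u≡16; β=1, v≡13 (mod 23); (16|23)=+1, (13|23)=+1; sign (−1)^0·+1^1·+1^2 = +1.
(3, 6118 / ℚ) ramifies at {7, 19}: a division algebra.

[7, 19]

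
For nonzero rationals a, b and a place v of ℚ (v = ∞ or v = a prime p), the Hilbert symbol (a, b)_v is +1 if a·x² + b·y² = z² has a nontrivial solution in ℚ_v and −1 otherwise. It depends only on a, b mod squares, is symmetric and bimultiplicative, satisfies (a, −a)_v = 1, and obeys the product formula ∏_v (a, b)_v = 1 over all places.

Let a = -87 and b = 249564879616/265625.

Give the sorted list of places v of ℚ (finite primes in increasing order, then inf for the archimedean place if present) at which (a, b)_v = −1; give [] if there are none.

Mod squares: a ≡ -87, b ≡ 323. Check v ∈ {∞, 2, 3, 5, 13, 17, 19, 29}.
v=∞: -87 < 0 and 323 > 0  ⇒  (a,b)_∞ = +1.
v=3: a=3^1·(≡1), b=3^0·(≡2) mod 3; (1|3)=+1, (2|3)=-1; (−1)^{1·0·1}·(+1)^0·(-1)^1 = -1.
v=29: a=29^1·(≡26), b=29^2·(≡4) mod 29; (26|29)=-1, (4|29)=+1; (−1)^{1·2·14}·(-1)^2·(+1)^1 = +1.
v=19: a=19^0·(≡8), b=19^3·(≡1) mod 19; (8|19)=-1, (1|19)=+1; (−1)^{0·3·9}·(-1)^3·(+1)^0 = -1.
v=17: a=17^0·(≡15), b=17^-1·(≡2) mod 17; (15|17)=+1, (2|17)=+1; (−1)^{0·-1·8}·(+1)^-1·(+1)^0 = +1.
v=2: v_2(a)=0, v_2(b)=8; units ≡ 1, 3 (mod 8); ε·ε+αω+βω = 0·1+0·1+8·0 ≡ 0  ⇒  (a,b)_2 = +1.
v=5: a=5^0·(≡3), b=5^-6·(≡3) mod 5; (3|5)=-1, (3|5)=-1; (−1)^{0·-6·2}·(-1)^-6·(-1)^0 = +1.
v=13: a=13^0·(≡4), b=13^2·(≡7) mod 13; (4|13)=+1, (7|13)=-1; (−1)^{0·2·6}·(+1)^2·(-1)^0 = +1.
(-87, 323 / ℚ) ramifies at {3, 19}: a division algebra.

[3, 19]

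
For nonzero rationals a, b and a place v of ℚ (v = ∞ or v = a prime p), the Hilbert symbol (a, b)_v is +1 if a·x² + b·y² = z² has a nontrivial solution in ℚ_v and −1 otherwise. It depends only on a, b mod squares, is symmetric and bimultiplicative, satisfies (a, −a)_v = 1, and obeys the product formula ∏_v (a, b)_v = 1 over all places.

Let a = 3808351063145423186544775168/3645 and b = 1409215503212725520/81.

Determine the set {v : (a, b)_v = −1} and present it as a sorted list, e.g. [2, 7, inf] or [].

[5, 13, 17, 19, 41, 47]

Mod squares: a ≡ 37014185, b ≡ 75905. Check v ∈ {∞, 2, 3, 5, 7, 13, 17, 19, 41, 43, 47}.
v=47: a=47^4·(≡41), b=47^3·(≡9) mod 47; (41|47)=-1, (9|47)=+1; (−1)^{4·3·23}·(-1)^3·(+1)^4 = -1.
v=43: a=43^3·(≡21), b=43^2·(≡38) mod 43; (21|43)=+1, (38|43)=+1; (−1)^{3·2·21}·(+1)^2·(+1)^3 = +1.
v=17: a=17^1·(≡13), b=17^1·(≡5) mod 17; (13|17)=+1, (5|17)=-1; (−1)^{1·1·8}·(+1)^1·(-1)^1 = -1.
v=41: a=41^3·(≡3), b=41^2·(≡14) mod 41; (3|41)=-1, (14|41)=-1; (−1)^{3·2·20}·(-1)^2·(-1)^3 = -1.
v=7: a=7^2·(≡6), b=7^0·(≡1) mod 7; (6|7)=-1, (1|7)=+1; (−1)^{2·0·3}·(-1)^0·(+1)^2 = +1.
v=3: a=3^-6·(≡2), b=3^-4·(≡2) mod 3; (2|3)=-1, (2|3)=-1; (−1)^{-6·-4·1}·(-1)^-4·(-1)^-6 = +1.
v=19: a=19^1·(≡4), b=19^1·(≡5) mod 19; (4|19)=+1, (5|19)=+1; (−1)^{1·1·9}·(+1)^1·(+1)^1 = -1.
v=∞: 37014185 > 0 and 75905 > 0  ⇒  (a,b)_∞ = +1.
v=13: a=13^3·(≡6), b=13^2·(≡11) mod 13; (6|13)=-1, (11|13)=-1; (−1)^{3·2·6}·(-1)^2·(-1)^3 = -1.
v=2: v_2(a)=12, v_2(b)=4; units ≡ 1, 1 (mod 8); ε·ε+αω+βω = 0·0+12·0+4·0 ≡ 0  ⇒  (a,b)_2 = +1.
v=5: a=5^-1·(≡2), b=5^1·(≡4) mod 5; (2|5)=-1, (4|5)=+1; (−1)^{-1·1·2}·(-1)^1·(+1)^-1 = -1.
|Ram(37014185, 75905)| = 6, even; anisotropic at {5, 13, 17, 19, 41, 47}.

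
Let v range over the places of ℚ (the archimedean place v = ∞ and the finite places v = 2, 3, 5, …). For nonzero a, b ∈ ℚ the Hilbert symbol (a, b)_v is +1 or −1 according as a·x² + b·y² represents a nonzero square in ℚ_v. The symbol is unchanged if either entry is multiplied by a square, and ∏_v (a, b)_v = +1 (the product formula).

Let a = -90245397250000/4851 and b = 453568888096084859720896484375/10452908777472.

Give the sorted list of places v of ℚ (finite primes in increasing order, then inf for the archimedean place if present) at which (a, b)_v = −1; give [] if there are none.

Mod squares: a ≡ -13079, b ≡ 190. Check v ∈ {∞, 2, 3, 5, 7, 11, 19, 23, 29, 41}.
v=41: a=41^1·(≡16), b=41^2·(≡30) mod 41; (16|41)=+1, (30|41)=-1; (−1)^{1·2·20}·(+1)^2·(-1)^1 = -1.
v=3: a=3^-2·(≡1), b=3^-12·(≡1) mod 3; (1|3)=+1, (1|3)=+1; (−1)^{-2·-12·1}·(+1)^-12·(+1)^-2 = +1.
v=2: v_2(a)=4, v_2(b)=-13; units ≡ 1, 7 (mod 8); ε·ε+αω+βω = 0·1+4·0+-13·0 ≡ 0  ⇒  (a,b)_2 = +1.
v=7: a=7^-2·(≡1), b=7^-4·(≡2) mod 7; (1|7)=+1, (2|7)=+1; (−1)^{-2·-4·3}·(+1)^-4·(+1)^-2 = +1.
v=19: a=19^2·(≡12), b=19^3·(≡8) mod 19; (12|19)=-1, (8|19)=-1; (−1)^{2·3·9}·(-1)^3·(-1)^2 = -1.
v=29: a=29^3·(≡16), b=29^6·(≡20) mod 29; (16|29)=+1, (20|29)=+1; (−1)^{3·6·14}·(+1)^6·(+1)^3 = +1.
v=23: a=23^0·(≡12), b=23^4·(≡12) mod 23; (12|23)=+1, (12|23)=+1; (−1)^{0·4·11}·(+1)^4·(+1)^0 = +1.
v=∞: -13079 < 0 and 190 > 0  ⇒  (a,b)_∞ = +1.
v=5: a=5^6·(≡1), b=5^9·(≡2) mod 5; (1|5)=+1, (2|5)=-1; (−1)^{6·9·2}·(+1)^9·(-1)^6 = +1.
v=11: a=11^-1·(≡8), b=11^2·(≡9) mod 11; (8|11)=-1, (9|11)=+1; (−1)^{-1·2·5}·(-1)^2·(+1)^-1 = +1.
(-13079, 190 / ℚ) ramifies at {19, 41}: a division algebra.

[19, 41]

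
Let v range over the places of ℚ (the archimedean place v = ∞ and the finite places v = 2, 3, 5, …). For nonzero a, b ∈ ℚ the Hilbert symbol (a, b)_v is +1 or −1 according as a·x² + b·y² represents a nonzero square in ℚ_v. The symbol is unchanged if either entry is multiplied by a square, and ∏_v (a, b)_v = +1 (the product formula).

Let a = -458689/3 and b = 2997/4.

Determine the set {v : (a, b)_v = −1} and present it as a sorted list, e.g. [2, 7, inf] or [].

(a, b) ≡ (-28083, 37) mod (ℚ^×)²; places V = {2, 3, 7, 11, 23, 37, ∞}.
(a,b)_11: α=1, u≡8; β=0, v≡4 (mod 11); (8|11)=-1, (4|11)=+1; sign (−1)^0·-1^0·+1^1 = +1.
(a,b)_2: α=0, β=-2; u≡5, v≡5 (mod 8); ε(u)ε(v)=0·0, αω(v)=0·1, βω(u)=-2·1; sum ≡ 0  ⇒  +1.
(a,b)_37: α=1, u≡24; β=1, v≡11 (mod 37); (24|37)=-1, (11|37)=+1; sign (−1)^0·-1^1·+1^1 = -1.
(a,b)_23: α=1, u≡7; β=0, v≡19 (mod 23); (7|23)=-1, (19|23)=-1; sign (−1)^0·-1^0·-1^1 = -1.
(a,b)_∞: sgn(-28083)=−, sgn(37)=+, so +1.
(a,b)_7: α=2, u≡4; β=0, v≡2 (mod 7); (4|7)=+1, (2|7)=+1; sign (−1)^0·+1^0·+1^2 = +1.
(a,b)_3: α=-1, u≡2; β=4, v≡1 (mod 3); (2|3)=-1, (1|3)=+1; sign (−1)^0·-1^4·+1^-1 = +1.
|Ram(-28083, 37)| = 2, even; anisotropic at {23, 37}.

[23, 37]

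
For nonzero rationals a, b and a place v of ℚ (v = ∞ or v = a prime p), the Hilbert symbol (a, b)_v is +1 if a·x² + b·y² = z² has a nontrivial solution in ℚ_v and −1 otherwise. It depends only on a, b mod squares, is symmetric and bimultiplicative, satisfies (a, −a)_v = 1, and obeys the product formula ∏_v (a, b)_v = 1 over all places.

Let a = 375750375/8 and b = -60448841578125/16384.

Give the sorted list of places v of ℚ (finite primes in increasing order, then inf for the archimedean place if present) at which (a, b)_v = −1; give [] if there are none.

(a, b) ≡ (30, -429) mod (ℚ^×)²; places V = {2, 3, 5, 7, 11, 13, ∞}.
(a,b)_13: α=2, u≡3; β=3, v≡6 (mod 13); (3|13)=+1, (6|13)=-1; sign (−1)^0·+1^3·-1^2 = +1.
(a,b)_7: α=2, u≡1; β=2, v≡5 (mod 7); (1|7)=+1, (5|7)=-1; sign (−1)^0·+1^2·-1^2 = +1.
(a,b)_5: α=3, u≡1; β=6, v≡1 (mod 5); (1|5)=+1, (1|5)=+1; sign (−1)^0·+1^6·+1^3 = +1.
(a,b)_11: α=2, u≡8; β=3, v≡9 (mod 11); (8|11)=-1, (9|11)=+1; sign (−1)^0·-1^3·+1^2 = -1.
(a,b)_∞: sgn(30)=+, sgn(-429)=−, so +1.
(a,b)_3: α=1, u≡1; β=3, v≡1 (mod 3); (1|3)=+1, (1|3)=+1; sign (−1)^1·+1^3·+1^1 = -1.
(a,b)_2: α=-3, β=-14; u≡7, v≡3 (mod 8); ε(u)ε(v)=1·1, αω(v)=-3·1, βω(u)=-14·0; sum ≡ 0  ⇒  +1.
|Ram(30, -429)| = 2, even; anisotropic at {3, 11}.

[3, 11]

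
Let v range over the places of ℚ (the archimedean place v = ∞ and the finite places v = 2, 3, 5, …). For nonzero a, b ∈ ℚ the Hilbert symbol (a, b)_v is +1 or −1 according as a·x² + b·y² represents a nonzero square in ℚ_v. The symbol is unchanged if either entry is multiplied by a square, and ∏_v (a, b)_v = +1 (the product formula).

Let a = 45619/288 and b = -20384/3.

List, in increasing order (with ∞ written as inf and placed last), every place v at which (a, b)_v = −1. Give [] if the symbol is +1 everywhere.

[2, 3]

(a, b) ≡ (38, -78) mod (ℚ^×)²; places V = {2, 3, 7, 13, 19, ∞}.
(a,b)_3: α=-2, u≡2; β=-1, v≡1 (mod 3); (2|3)=-1, (1|3)=+1; sign (−1)^0·-1^-1·+1^-2 = -1.
(a,b)_13: α=0, u≡1; β=1, v≡6 (mod 13); (1|13)=+1, (6|13)=-1; sign (−1)^0·+1^1·-1^0 = +1.
(a,b)_∞: sgn(38)=+, sgn(-78)=−, so +1.
(a,b)_2: α=-5, β=5; u≡3, v≡1 (mod 8); ε(u)ε(v)=1·0, αω(v)=-5·0, βω(u)=5·1; sum ≡ 1  ⇒  -1.
(a,b)_19: α=1, u≡15; β=0, v≡1 (mod 19); (15|19)=-1, (1|19)=+1; sign (−1)^0·-1^0·+1^1 = +1.
(a,b)_7: α=4, u≡5; β=2, v≡6 (mod 7); (5|7)=-1, (6|7)=-1; sign (−1)^0·-1^2·-1^4 = +1.
Ram(38, -78) = {2, 3}; no ℚ_2-point on the conic.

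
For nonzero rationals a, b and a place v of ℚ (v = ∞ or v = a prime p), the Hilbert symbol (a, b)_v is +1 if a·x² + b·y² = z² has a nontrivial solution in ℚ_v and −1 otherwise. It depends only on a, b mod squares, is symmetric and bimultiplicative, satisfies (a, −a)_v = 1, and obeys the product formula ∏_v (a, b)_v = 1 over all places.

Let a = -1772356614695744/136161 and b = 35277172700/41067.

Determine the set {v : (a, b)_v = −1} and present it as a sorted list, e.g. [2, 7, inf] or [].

[29, 37]

(a, b) ≡ (-29, 1221) mod (ℚ^×)²; places V = {2, 3, 5, 7, 11, 13, 19, 29, 37, 41, ∞}.
(a,b)_5: α=0, u≡1; β=2, v≡4 (mod 5); (1|5)=+1, (4|5)=+1; sign (−1)^0·+1^2·+1^0 = +1.
(a,b)_19: α=0, u≡9; β=2, v≡16 (mod 19); (9|19)=+1, (16|19)=+1; sign (−1)^0·+1^2·+1^0 = +1.
(a,b)_37: α=2, u≡2; β=1, v≡9 (mod 37); (2|37)=-1, (9|37)=+1; sign (−1)^0·-1^1·+1^2 = -1.
(a,b)_41: α=-2, u≡14; β=0, v≡10 (mod 41); (14|41)=-1, (10|41)=+1; sign (−1)^0·-1^0·+1^-2 = +1.
(a,b)_29: α=1, u≡22; β=0, v≡10 (mod 29); (22|29)=+1, (10|29)=-1; sign (−1)^0·+1^0·-1^1 = -1.
(a,b)_2: α=6, β=2; u≡3, v≡5 (mod 8); ε(u)ε(v)=1·0, αω(v)=6·1, βω(u)=2·1; sum ≡ 0  ⇒  +1.
(a,b)_3: α=-4, u≡1; β=-5, v≡2 (mod 3); (1|3)=+1, (2|3)=-1; sign (−1)^0·+1^-5·-1^-4 = +1.
(a,b)_∞: sgn(-29)=−, sgn(1221)=+, so +1.
(a,b)_13: α=0, u≡12; β=-2, v≡9 (mod 13); (12|13)=+1, (9|13)=+1; sign (−1)^0·+1^-2·+1^0 = +1.
(a,b)_7: α=8, u≡5; β=4, v≡3 (mod 7); (5|7)=-1, (3|7)=-1; sign (−1)^0·-1^4·-1^8 = +1.
(a,b)_11: α=2, u≡1; β=1, v≡5 (mod 11); (1|11)=+1, (5|11)=+1; sign (−1)^0·+1^1·+1^2 = +1.
(-29, 1221 / ℚ) ramifies at {29, 37}: a division algebra.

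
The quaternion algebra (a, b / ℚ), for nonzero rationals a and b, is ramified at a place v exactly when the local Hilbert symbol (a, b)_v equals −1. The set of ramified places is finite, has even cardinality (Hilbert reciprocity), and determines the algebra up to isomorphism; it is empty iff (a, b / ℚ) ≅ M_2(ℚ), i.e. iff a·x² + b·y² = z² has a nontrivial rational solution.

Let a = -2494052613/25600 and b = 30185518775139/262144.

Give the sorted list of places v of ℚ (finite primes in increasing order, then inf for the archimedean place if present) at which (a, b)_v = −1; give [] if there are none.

[2, 13]

Mod squares: a ≡ -13, b ≡ 19. Check v ∈ {∞, 2, 3, 5, 7, 13, 19}.
v=3: a=3^12·(≡2), b=3^12·(≡1) mod 3; (2|3)=-1, (1|3)=+1; (−1)^{12·12·1}·(-1)^12·(+1)^12 = +1.
v=19: a=19^2·(≡4), b=19^3·(≡5) mod 19; (4|19)=+1, (5|19)=+1; (−1)^{2·3·9}·(+1)^3·(+1)^2 = +1.
v=13: a=13^1·(≡1), b=13^2·(≡11) mod 13; (1|13)=+1, (11|13)=-1; (−1)^{1·2·6}·(+1)^2·(-1)^1 = -1.
v=∞: -13 < 0 and 19 > 0  ⇒  (a,b)_∞ = +1.
v=7: a=7^0·(≡4), b=7^2·(≡6) mod 7; (4|7)=+1, (6|7)=-1; (−1)^{0·2·3}·(+1)^2·(-1)^0 = +1.
v=5: a=5^-2·(≡3), b=5^0·(≡1) mod 5; (3|5)=-1, (1|5)=+1; (−1)^{-2·0·2}·(-1)^0·(+1)^-2 = +1.
v=2: v_2(a)=-10, v_2(b)=-18; units ≡ 3, 3 (mod 8); ε·ε+αω+βω = 1·1+-10·1+-18·1 ≡ 1  ⇒  (a,b)_2 = -1.
|Ram(-13, 19)| = 2, even; anisotropic at {2, 13}.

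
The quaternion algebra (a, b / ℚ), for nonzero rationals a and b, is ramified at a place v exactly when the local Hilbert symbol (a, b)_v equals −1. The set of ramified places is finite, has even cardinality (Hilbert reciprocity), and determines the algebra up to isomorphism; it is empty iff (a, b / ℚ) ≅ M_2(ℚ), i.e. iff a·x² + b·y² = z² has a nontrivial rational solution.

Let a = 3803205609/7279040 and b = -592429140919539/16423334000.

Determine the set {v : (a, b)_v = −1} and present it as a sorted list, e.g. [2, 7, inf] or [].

Mod squares: a ≡ 130935, b ≡ -1440285. Check v ∈ {∞, 2, 3, 5, 7, 11, 17, 19, 23, 29, 43}.
v=43: a=43^-1·(≡31), b=43^-1·(≡18) mod 43; (31|43)=+1, (18|43)=-1; (−1)^{-1·-1·21}·(+1)^-1·(-1)^-1 = +1.
v=11: a=11^0·(≡6), b=11^1·(≡5) mod 11; (6|11)=-1, (5|11)=+1; (−1)^{0·1·5}·(-1)^1·(+1)^0 = -1.
v=∞: 130935 > 0 and -1440285 < 0  ⇒  (a,b)_∞ = +1.
v=3: a=3^3·(≡1), b=3^3·(≡1) mod 3; (1|3)=+1, (1|3)=+1; (−1)^{3·3·1}·(+1)^3·(+1)^3 = -1.
v=19: a=19^0·(≡17), b=19^-2·(≡12) mod 19; (17|19)=+1, (12|19)=-1; (−1)^{0·-2·9}·(+1)^-2·(-1)^0 = +1.
v=2: v_2(a)=-6, v_2(b)=-4; units ≡ 7, 3 (mod 8); ε·ε+αω+βω = 1·1+-6·1+-4·0 ≡ 1  ⇒  (a,b)_2 = -1.
v=29: a=29^1·(≡24), b=29^1·(≡11) mod 29; (24|29)=+1, (11|29)=-1; (−1)^{1·1·14}·(+1)^1·(-1)^1 = -1.
v=5: a=5^-1·(≡3), b=5^-3·(≡3) mod 5; (3|5)=-1, (3|5)=-1; (−1)^{-1·-3·2}·(-1)^-3·(-1)^-1 = +1.
v=7: a=7^5·(≡2), b=7^7·(≡3) mod 7; (2|7)=+1, (3|7)=-1; (−1)^{5·7·3}·(+1)^7·(-1)^5 = +1.
v=23: a=23^-2·(≡10), b=23^-2·(≡10) mod 23; (10|23)=-1, (10|23)=-1; (−1)^{-2·-2·11}·(-1)^-2·(-1)^-2 = +1.
v=17: a=17^2·(≡2), b=17^4·(≡14) mod 17; (2|17)=+1, (14|17)=-1; (−1)^{2·4·8}·(+1)^4·(-1)^2 = +1.
Ram(130935, -1440285) = {2, 3, 11, 29}; no ℚ_2-point on the conic.

[2, 3, 11, 29]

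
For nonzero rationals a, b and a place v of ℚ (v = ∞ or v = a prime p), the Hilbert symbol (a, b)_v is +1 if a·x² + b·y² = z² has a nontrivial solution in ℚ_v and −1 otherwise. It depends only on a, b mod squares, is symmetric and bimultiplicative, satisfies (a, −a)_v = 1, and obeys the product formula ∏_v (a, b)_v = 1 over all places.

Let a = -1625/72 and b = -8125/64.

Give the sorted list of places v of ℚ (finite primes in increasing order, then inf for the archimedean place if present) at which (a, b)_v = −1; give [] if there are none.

(a, b) ≡ (-130, -13) mod (ℚ^×)²; places V = {2, 3, 5, 13, ∞}.
(a,b)_3: α=-2, u≡2; β=0, v≡2 (mod 3); (2|3)=-1, (2|3)=-1; sign (−1)^0·-1^0·-1^-2 = +1.
(a,b)_∞: sgn(-130)=−, sgn(-13)=−, so -1.
(a,b)_2: α=-3, β=-6; u≡7, v≡3 (mod 8); ε(u)ε(v)=1·1, αω(v)=-3·1, βω(u)=-6·0; sum ≡ 0  ⇒  +1.
(a,b)_13: α=1, u≡10; β=1, v≡1 (mod 13); (10|13)=+1, (1|13)=+1; sign (−1)^0·+1^1·+1^1 = +1.
(a,b)_5: α=3, u≡1; β=4, v≡3 (mod 5); (1|5)=+1, (3|5)=-1; sign (−1)^0·+1^4·-1^3 = -1.
|Ram(-130, -13)| = 2, even; anisotropic at {5, ∞}.

[5, inf]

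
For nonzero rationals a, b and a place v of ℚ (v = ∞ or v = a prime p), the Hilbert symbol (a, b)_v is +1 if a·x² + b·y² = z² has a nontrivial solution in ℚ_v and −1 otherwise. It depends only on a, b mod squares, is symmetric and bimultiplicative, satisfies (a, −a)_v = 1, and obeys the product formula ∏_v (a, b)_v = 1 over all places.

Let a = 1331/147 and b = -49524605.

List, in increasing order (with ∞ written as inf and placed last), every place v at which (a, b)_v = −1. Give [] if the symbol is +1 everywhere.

[5, 11, 43, 47]

Mod squares: a ≡ 33, b ≡ -293045. Check v ∈ {∞, 2, 3, 5, 7, 11, 13, 29, 43, 47}.
v=29: a=29^0·(≡13), b=29^1·(≡7) mod 29; (13|29)=+1, (7|29)=+1; (−1)^{0·1·14}·(+1)^1·(+1)^0 = +1.
v=2: v_2(a)=0, v_2(b)=0; units ≡ 1, 3 (mod 8); ε·ε+αω+βω = 0·1+0·1+0·0 ≡ 0  ⇒  (a,b)_2 = +1.
v=3: a=3^-1·(≡2), b=3^0·(≡1) mod 3; (2|3)=-1, (1|3)=+1; (−1)^{-1·0·1}·(-1)^0·(+1)^-1 = +1.
v=43: a=43^0·(≡19), b=43^1·(≡20) mod 43; (19|43)=-1, (20|43)=-1; (−1)^{0·1·21}·(-1)^1·(-1)^0 = -1.
v=7: a=7^-2·(≡5), b=7^0·(≡3) mod 7; (5|7)=-1, (3|7)=-1; (−1)^{-2·0·3}·(-1)^0·(-1)^-2 = +1.
v=∞: 33 > 0 and -293045 < 0  ⇒  (a,b)_∞ = +1.
v=47: a=47^0·(≡26), b=47^1·(≡25) mod 47; (26|47)=-1, (25|47)=+1; (−1)^{0·1·23}·(-1)^1·(+1)^0 = -1.
v=5: a=5^0·(≡3), b=5^1·(≡4) mod 5; (3|5)=-1, (4|5)=+1; (−1)^{0·1·2}·(-1)^1·(+1)^0 = -1.
v=13: a=13^0·(≡11), b=13^2·(≡1) mod 13; (11|13)=-1, (1|13)=+1; (−1)^{0·2·6}·(-1)^2·(+1)^0 = +1.
v=11: a=11^3·(≡3), b=11^0·(≡2) mod 11; (3|11)=+1, (2|11)=-1; (−1)^{3·0·5}·(+1)^0·(-1)^3 = -1.
(33, -293045 / ℚ) ramifies at {5, 11, 43, 47}: a division algebra.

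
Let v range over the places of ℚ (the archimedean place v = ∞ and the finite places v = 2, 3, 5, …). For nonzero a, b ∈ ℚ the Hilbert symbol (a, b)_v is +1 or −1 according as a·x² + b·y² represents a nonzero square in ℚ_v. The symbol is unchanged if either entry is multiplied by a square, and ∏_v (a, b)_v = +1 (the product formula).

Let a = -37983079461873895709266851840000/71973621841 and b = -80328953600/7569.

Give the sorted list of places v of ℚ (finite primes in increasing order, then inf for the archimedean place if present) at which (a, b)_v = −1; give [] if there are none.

(a, b) ≡ (-11819539, -256151) mod (ℚ^×)²; places V = {2, 3, 5, 7, 11, 17, 19, 23, 29, 37, 43, ∞}.
(a,b)_43: α=3, u≡5; β=1, v≡20 (mod 43); (5|43)=-1, (20|43)=-1; sign (−1)^1·-1^1·-1^3 = -1.
(a,b)_7: α=2, u≡6; β=3, v≡3 (mod 7); (6|7)=-1, (3|7)=-1; sign (−1)^0·-1^3·-1^2 = -1.
(a,b)_5: α=4, u≡1; β=2, v≡4 (mod 5); (1|5)=+1, (4|5)=+1; sign (−1)^0·+1^2·+1^4 = +1.
(a,b)_19: α=1, u≡11; β=0, v≡5 (mod 19); (11|19)=+1, (5|19)=+1; sign (−1)^0·+1^0·+1^1 = +1.
(a,b)_29: α=-6, u≡13; β=-2, v≡25 (mod 29); (13|29)=+1, (25|29)=+1; sign (−1)^0·+1^-2·+1^-6 = +1.
(a,b)_37: α=3, u≡11; β=1, v≡34 (mod 37); (11|37)=+1, (34|37)=+1; sign (−1)^0·+1^1·+1^3 = +1.
(a,b)_17: α=1, u≡4; β=0, v≡14 (mod 17); (4|17)=+1, (14|17)=-1; sign (−1)^0·+1^0·-1^1 = -1.
(a,b)_2: α=14, β=8; u≡5, v≡1 (mod 8); ε(u)ε(v)=0·0, αω(v)=14·0, βω(u)=8·1; sum ≡ 0  ⇒  +1.
(a,b)_23: α=3, u≡19; β=1, v≡1 (mod 23); (19|23)=-1, (1|23)=+1; sign (−1)^1·-1^1·+1^3 = +1.
(a,b)_∞: sgn(-11819539)=−, sgn(-256151)=−, so -1.
(a,b)_11: α=-2, u≡4; β=0, v≡6 (mod 11); (4|11)=+1, (6|11)=-1; sign (−1)^0·+1^0·-1^-2 = +1.
(a,b)_3: α=14, u≡2; β=-2, v≡1 (mod 3); (2|3)=-1, (1|3)=+1; sign (−1)^0·-1^-2·+1^14 = +1.
Ram(-11819539, -256151) = {7, 17, 43, ∞}; no ℚ_7-point on the conic.

[7, 17, 43, inf]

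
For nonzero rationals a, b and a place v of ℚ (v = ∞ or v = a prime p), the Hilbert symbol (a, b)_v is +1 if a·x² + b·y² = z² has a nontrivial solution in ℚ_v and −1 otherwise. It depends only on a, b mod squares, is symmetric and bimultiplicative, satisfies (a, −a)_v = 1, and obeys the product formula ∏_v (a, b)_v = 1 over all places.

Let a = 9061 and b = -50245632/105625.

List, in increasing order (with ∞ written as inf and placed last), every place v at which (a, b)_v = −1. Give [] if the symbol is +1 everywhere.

[13, 17]

Mod squares: a ≡ 9061, b ≡ -1363. Check v ∈ {∞, 2, 3, 5, 13, 17, 29, 41, 47}.
v=5: a=5^0·(≡1), b=5^-4·(≡2) mod 5; (1|5)=+1, (2|5)=-1; (−1)^{0·-4·2}·(+1)^-4·(-1)^0 = +1.
v=2: v_2(a)=0, v_2(b)=12; units ≡ 5, 5 (mod 8); ε·ε+αω+βω = 0·0+0·1+12·1 ≡ 0  ⇒  (a,b)_2 = +1.
v=29: a=29^0·(≡13), b=29^1·(≡12) mod 29; (13|29)=+1, (12|29)=-1; (−1)^{0·1·14}·(+1)^1·(-1)^0 = +1.
v=17: a=17^1·(≡6), b=17^0·(≡11) mod 17; (6|17)=-1, (11|17)=-1; (−1)^{1·0·8}·(-1)^0·(-1)^1 = -1.
v=13: a=13^1·(≡8), b=13^-2·(≡5) mod 13; (8|13)=-1, (5|13)=-1; (−1)^{1·-2·6}·(-1)^-2·(-1)^1 = -1.
v=41: a=41^1·(≡16), b=41^0·(≡40) mod 41; (16|41)=+1, (40|41)=+1; (−1)^{1·0·20}·(+1)^0·(+1)^1 = +1.
v=3: a=3^0·(≡1), b=3^2·(≡2) mod 3; (1|3)=+1, (2|3)=-1; (−1)^{0·2·1}·(+1)^2·(-1)^0 = +1.
v=∞: 9061 > 0 and -1363 < 0  ⇒  (a,b)_∞ = +1.
v=47: a=47^0·(≡37), b=47^1·(≡18) mod 47; (37|47)=+1, (18|47)=+1; (−1)^{0·1·23}·(+1)^1·(+1)^0 = +1.
Ram(9061, -1363) = {13, 17}; no ℚ_13-point on the conic.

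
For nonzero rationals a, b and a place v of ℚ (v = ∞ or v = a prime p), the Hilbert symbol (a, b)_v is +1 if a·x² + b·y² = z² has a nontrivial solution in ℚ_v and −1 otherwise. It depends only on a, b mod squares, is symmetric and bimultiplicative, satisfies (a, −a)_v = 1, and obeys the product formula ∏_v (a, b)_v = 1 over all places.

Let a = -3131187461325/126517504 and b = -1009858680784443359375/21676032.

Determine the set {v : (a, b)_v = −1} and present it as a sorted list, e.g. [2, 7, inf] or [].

(a, b) ≡ (-493, -69) mod (ℚ^×)²; places V = {2, 3, 5, 7, 11, 17, 19, 23, 29, 37, ∞}.
(a,b)_37: α=-2, u≡33; β=0, v≡23 (mod 37); (33|37)=+1, (23|37)=-1; sign (−1)^0·+1^0·-1^-2 = +1.
(a,b)_11: α=2, u≡7; β=2, v≡8 (mod 11); (7|11)=-1, (8|11)=-1; sign (−1)^0·-1^2·-1^2 = +1.
(a,b)_5: α=2, u≡3; β=10, v≡4 (mod 5); (3|5)=-1, (4|5)=+1; sign (−1)^0·-1^10·+1^2 = +1.
(a,b)_23: α=2, u≡4; β=3, v≡22 (mod 23); (4|23)=+1, (22|23)=-1; sign (−1)^0·+1^3·-1^2 = +1.
(a,b)_7: α=2, u≡1; β=-2, v≡4 (mod 7); (1|7)=+1, (4|7)=+1; sign (−1)^0·+1^-2·+1^2 = +1.
(a,b)_29: α=1, u≡14; β=2, v≡18 (mod 29); (14|29)=-1, (18|29)=-1; sign (−1)^0·-1^2·-1^1 = -1.
(a,b)_2: α=-8, β=-14; u≡3, v≡3 (mod 8); ε(u)ε(v)=1·1, αω(v)=-8·1, βω(u)=-14·1; sum ≡ 1  ⇒  -1.
(a,b)_17: α=1, u≡11; β=4, v≡9 (mod 17); (11|17)=-1, (9|17)=+1; sign (−1)^0·-1^4·+1^1 = +1.
(a,b)_3: α=4, u≡2; β=-3, v≡1 (mod 3); (2|3)=-1, (1|3)=+1; sign (−1)^0·-1^-3·+1^4 = -1.
(a,b)_19: α=-2, u≡9; β=0, v≡17 (mod 19); (9|19)=+1, (17|19)=+1; sign (−1)^0·+1^0·+1^-2 = +1.
(a,b)_∞: sgn(-493)=−, sgn(-69)=−, so -1.
Ram(-493, -69) = {2, 3, 29, ∞}; no ℚ_2-point on the conic.

[2, 3, 29, inf]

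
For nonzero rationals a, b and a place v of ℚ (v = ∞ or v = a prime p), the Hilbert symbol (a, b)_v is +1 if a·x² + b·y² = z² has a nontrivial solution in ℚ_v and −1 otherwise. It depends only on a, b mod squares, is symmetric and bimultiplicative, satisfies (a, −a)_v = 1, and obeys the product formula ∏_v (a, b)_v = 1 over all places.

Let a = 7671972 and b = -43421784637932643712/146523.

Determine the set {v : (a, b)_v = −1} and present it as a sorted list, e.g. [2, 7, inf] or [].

[3, 7, 11, 19]

(a, b) ≡ (5313, -114) mod (ℚ^×)²; places V = {2, 3, 7, 11, 13, 17, 19, 23, ∞}.
(a,b)_2: α=2, β=7; u≡1, v≡7 (mod 8); ε(u)ε(v)=0·1, αω(v)=2·0, βω(u)=7·0; sum ≡ 0  ⇒  +1.
(a,b)_3: α=1, u≡1; β=-1, v≡1 (mod 3); (1|3)=+1, (1|3)=+1; sign (−1)^1·+1^-1·+1^1 = -1.
(a,b)_∞: sgn(5313)=+, sgn(-114)=−, so +1.
(a,b)_19: α=2, u≡10; β=7, v≡2 (mod 19); (10|19)=-1, (2|19)=-1; sign (−1)^0·-1^7·-1^2 = -1.
(a,b)_11: α=1, u≡8; β=4, v≡6 (mod 11); (8|11)=-1, (6|11)=-1; sign (−1)^0·-1^4·-1^1 = -1.
(a,b)_13: α=0, u≡9; β=-2, v≡4 (mod 13); (9|13)=+1, (4|13)=+1; sign (−1)^0·+1^-2·+1^0 = +1.
(a,b)_7: α=1, u≡6; β=2, v≡6 (mod 7); (6|7)=-1, (6|7)=-1; sign (−1)^0·-1^2·-1^1 = -1.
(a,b)_17: α=0, u≡8; β=-2, v≡10 (mod 17); (8|17)=+1, (10|17)=-1; sign (−1)^0·+1^-2·-1^0 = +1.
(a,b)_23: α=1, u≡18; β=2, v≡13 (mod 23); (18|23)=+1, (13|23)=+1; sign (−1)^0·+1^2·+1^1 = +1.
|Ram(5313, -114)| = 4, even; anisotropic at {3, 7, 11, 19}.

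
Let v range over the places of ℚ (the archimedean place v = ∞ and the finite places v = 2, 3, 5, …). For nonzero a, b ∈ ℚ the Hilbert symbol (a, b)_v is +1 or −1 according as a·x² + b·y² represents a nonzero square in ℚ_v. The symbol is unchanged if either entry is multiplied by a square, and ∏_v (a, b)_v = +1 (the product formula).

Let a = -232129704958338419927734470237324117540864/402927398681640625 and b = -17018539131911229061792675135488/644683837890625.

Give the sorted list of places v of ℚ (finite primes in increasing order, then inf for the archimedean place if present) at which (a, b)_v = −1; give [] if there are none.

(a, b) ≡ (-246852462549, -5818287) mod (ℚ^×)²; places V = {2, 3, 5, 7, 11, 13, 19, 23, 29, 37, 43, 53, ∞}.
(a,b)_23: α=1, u≡14; β=1, v≡6 (mod 23); (14|23)=-1, (6|23)=+1; sign (−1)^1·-1^1·+1^1 = +1.
(a,b)_5: α=-22, u≡4; β=-18, v≡3 (mod 5); (4|5)=+1, (3|5)=-1; sign (−1)^0·+1^-18·-1^-22 = +1.
(a,b)_43: α=1, u≡9; β=1, v≡5 (mod 43); (9|43)=+1, (5|43)=-1; sign (−1)^1·+1^1·-1^1 = +1.
(a,b)_7: α=5, u≡5; β=2, v≡2 (mod 7); (5|7)=-1, (2|7)=+1; sign (−1)^0·-1^2·+1^5 = +1.
(a,b)_3: α=27, u≡2; β=19, v≡2 (mod 3); (2|3)=-1, (2|3)=-1; sign (−1)^1·-1^19·-1^27 = -1.
(a,b)_37: α=1, u≡11; β=1, v≡33 (mod 37); (11|37)=+1, (33|37)=+1; sign (−1)^0·+1^1·+1^1 = +1.
(a,b)_19: α=3, u≡3; β=2, v≡5 (mod 19); (3|19)=-1, (5|19)=+1; sign (−1)^0·-1^2·+1^3 = +1.
(a,b)_2: α=22, β=22; u≡3, v≡1 (mod 8); ε(u)ε(v)=1·0, αω(v)=22·0, βω(u)=22·1; sum ≡ 0  ⇒  +1.
(a,b)_13: α=-2, u≡1; β=-2, v≡8 (mod 13); (1|13)=+1, (8|13)=-1; sign (−1)^0·+1^-2·-1^-2 = +1.
(a,b)_11: α=3, u≡2; β=2, v≡4 (mod 11); (2|11)=-1, (4|11)=+1; sign (−1)^0·-1^2·+1^3 = +1.
(a,b)_29: α=3, u≡11; β=2, v≡8 (mod 29); (11|29)=-1, (8|29)=-1; sign (−1)^0·-1^2·-1^3 = -1.
(a,b)_∞: sgn(-246852462549)=−, sgn(-5818287)=−, so -1.
(a,b)_53: α=1, u≡35; β=1, v≡9 (mod 53); (35|53)=-1, (9|53)=+1; sign (−1)^0·-1^1·+1^1 = -1.
Ram(-246852462549, -5818287) = {3, 29, 53, ∞}; no ℚ_3-point on the conic.

[3, 29, 53, inf]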